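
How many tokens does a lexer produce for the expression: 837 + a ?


Scanning '837 + a'
Token 1: '837' -> integer_literal
Token 2: '+' -> operator
Token 3: 'a' -> identifier
Total tokens: 3

3


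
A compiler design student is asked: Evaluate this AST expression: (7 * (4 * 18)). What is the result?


Expression: (7 * (4 * 18))
Evaluating step by step:
  4 * 18 = 72
  7 * 72 = 504
Result: 504

504


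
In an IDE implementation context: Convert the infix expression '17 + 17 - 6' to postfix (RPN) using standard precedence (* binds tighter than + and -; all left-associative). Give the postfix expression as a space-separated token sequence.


Applying the shunting-yard algorithm:
  Operand 17 -> output
  Push '+' onto operator stack -> op-stack: [+]
  Operand 17 -> output
  See '-' (prec 1); top '+' (prec 1) >= it -> pop '+' to output
  Push '-' onto operator stack -> op-stack: [-]
  Operand 6 -> output
  End of input: pop '-' to output
Postfix result: 17 17 + 6 -

17 17 + 6 -


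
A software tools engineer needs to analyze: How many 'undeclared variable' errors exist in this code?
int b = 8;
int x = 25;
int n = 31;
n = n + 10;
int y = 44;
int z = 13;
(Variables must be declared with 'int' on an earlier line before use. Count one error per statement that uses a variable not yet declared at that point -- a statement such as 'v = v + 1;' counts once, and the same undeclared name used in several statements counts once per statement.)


Scanning code line by line:
  Line 1: declare 'b' -> declared = ['b']
  Line 2: declare 'x' -> declared = ['b', 'x']
  Line 3: declare 'n' -> declared = ['b', 'n', 'x']
  Line 4: use 'n' -> OK (declared)
  Line 5: declare 'y' -> declared = ['b', 'n', 'x', 'y']
  Line 6: declare 'z' -> declared = ['b', 'n', 'x', 'y', 'z']
Total undeclared variable errors: 0

0


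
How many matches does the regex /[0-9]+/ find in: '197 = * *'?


Pattern: /[0-9]+/ (int literals)
Input: '197 = * *'
Scanning for matches:
  Match 1: '197'
Total matches: 1

1


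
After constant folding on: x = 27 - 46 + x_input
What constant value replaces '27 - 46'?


Identifying constant sub-expression:
  Original: x = 27 - 46 + x_input
  27 and 46 are both compile-time constants
  Evaluating: 27 - 46 = -19
  After folding: x = -19 + x_input

-19


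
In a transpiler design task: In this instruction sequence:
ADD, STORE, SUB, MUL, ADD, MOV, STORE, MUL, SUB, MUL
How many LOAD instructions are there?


Scanning instruction sequence for LOAD:
  Position 1: ADD
  Position 2: STORE
  Position 3: SUB
  Position 4: MUL
  Position 5: ADD
  Position 6: MOV
  Position 7: STORE
  Position 8: MUL
  Position 9: SUB
  Position 10: MUL
Matches at positions: []
Total LOAD count: 0

0


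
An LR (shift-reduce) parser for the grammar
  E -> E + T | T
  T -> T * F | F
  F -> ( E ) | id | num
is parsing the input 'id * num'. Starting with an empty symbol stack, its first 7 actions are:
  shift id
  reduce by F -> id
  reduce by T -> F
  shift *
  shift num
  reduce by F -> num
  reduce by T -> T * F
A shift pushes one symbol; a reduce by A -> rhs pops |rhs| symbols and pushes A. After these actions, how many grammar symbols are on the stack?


Tracking the symbol stack through each action:
  Action 1: shift 'id' : push -> stack = [id] (size 1)
  Action 2: reduce by F -> id : pop 1, push F -> stack = [F] (size 1)
  Action 3: reduce by T -> F : pop 1, push T -> stack = [T] (size 1)
  Action 4: shift '*' : push -> stack = [T, *] (size 2)
  Action 5: shift 'num' : push -> stack = [T, *, num] (size 3)
  Action 6: reduce by F -> num : pop 1, push F -> stack = [T, *, F] (size 3)
  Action 7: reduce by T -> T * F : pop 3, push T -> stack = [T] (size 1)
Final stack size: 1

1


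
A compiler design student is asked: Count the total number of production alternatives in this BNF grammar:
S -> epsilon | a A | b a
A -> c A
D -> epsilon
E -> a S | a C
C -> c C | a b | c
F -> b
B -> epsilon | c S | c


Counting alternatives per rule:
  S: 3 alternative(s)
  A: 1 alternative(s)
  D: 1 alternative(s)
  E: 2 alternative(s)
  C: 3 alternative(s)
  F: 1 alternative(s)
  B: 3 alternative(s)
Sum: 3 + 1 + 1 + 2 + 3 + 1 + 3 = 14

14


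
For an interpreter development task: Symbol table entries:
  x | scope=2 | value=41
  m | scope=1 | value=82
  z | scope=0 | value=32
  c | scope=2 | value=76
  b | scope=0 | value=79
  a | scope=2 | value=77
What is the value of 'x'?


Searching symbol table for 'x':
  x | scope=2 | value=41 <- MATCH
  m | scope=1 | value=82
  z | scope=0 | value=32
  c | scope=2 | value=76
  b | scope=0 | value=79
  a | scope=2 | value=77
Found 'x' at scope 2 with value 41

41


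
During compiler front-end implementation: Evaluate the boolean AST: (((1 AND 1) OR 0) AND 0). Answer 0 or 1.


Step 1: Evaluate inner node
  1 AND 1 = 1
Step 2: Evaluate next node
  1 OR 0 = 1
Step 3: Evaluate root node
  1 AND 0 = 0

0


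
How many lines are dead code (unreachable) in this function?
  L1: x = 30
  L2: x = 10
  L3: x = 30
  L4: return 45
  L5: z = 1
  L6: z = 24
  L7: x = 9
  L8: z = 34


Analyzing control flow:
  L1: reachable (before return)
  L2: reachable (before return)
  L3: reachable (before return)
  L4: reachable (return statement)
  L5: DEAD (after return at L4)
  L6: DEAD (after return at L4)
  L7: DEAD (after return at L4)
  L8: DEAD (after return at L4)
Return at L4, total lines = 8
Dead lines: L5 through L8
Count: 4

4


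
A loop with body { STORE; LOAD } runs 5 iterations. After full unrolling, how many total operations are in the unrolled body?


Loop body operations: STORE, LOAD (2 ops per iteration)
Unrolling 5 iterations:
  Iteration 1: STORE, LOAD (2 ops)
  Iteration 2: STORE, LOAD (2 ops)
  Iteration 3: STORE, LOAD (2 ops)
  Iteration 4: STORE, LOAD (2 ops)
  Iteration 5: STORE, LOAD (2 ops)
Total: 5 iterations * 2 ops/iter = 10 operations

10


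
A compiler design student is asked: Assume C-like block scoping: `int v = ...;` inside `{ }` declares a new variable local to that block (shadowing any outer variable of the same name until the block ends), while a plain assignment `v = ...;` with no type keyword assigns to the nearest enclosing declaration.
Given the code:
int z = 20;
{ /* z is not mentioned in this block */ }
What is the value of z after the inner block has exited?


Analyzing scoping rules:
Outer scope: declares z = 20
Inner block: z is neither redeclared nor assigned -> unchanged
After the block -> 20
Result: 20

20


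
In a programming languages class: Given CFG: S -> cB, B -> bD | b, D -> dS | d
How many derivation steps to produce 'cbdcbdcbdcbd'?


Grammar: S -> cB, B -> bD | b, D -> dS | d
Deriving 'cbdcbdcbdcbd':
Step 1: S -> cB => cB
Step 2: B -> bD => cbD
Step 3: D -> dS => cbdS
Step 4: S -> cB => cbdcB
Step 5: B -> bD => cbdcbD
Step 6: D -> dS => cbdcbdS
Step 7: S -> cB => cbdcbdcB
Step 8: B -> bD => cbdcbdcbD
Step 9: D -> dS => cbdcbdcbdS
Step 10: S -> cB => cbdcbdcbdcB
Step 11: B -> bD => cbdcbdcbdcbD
Step 12: D -> d => cbdcbdcbdcbd
Total derivation steps: 12

12


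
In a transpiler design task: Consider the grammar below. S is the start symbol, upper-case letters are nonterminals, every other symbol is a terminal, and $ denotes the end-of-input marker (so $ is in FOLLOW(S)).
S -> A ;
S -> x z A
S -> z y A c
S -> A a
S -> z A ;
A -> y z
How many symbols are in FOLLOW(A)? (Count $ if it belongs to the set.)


S is the start symbol and does not occur in any rule body, so FOLLOW(S) = {$}.
Examining every occurrence of A in a rule body:
  S -> A ; : A is followed by terminal ';' -> add ';'
  S -> x z A : A is at the right end -> add FOLLOW(S) = {$}
  S -> z y A c : A is followed by terminal 'c' -> add 'c'
  S -> A a : A is followed by terminal 'a' -> add 'a'
  S -> z A ; : A is followed by terminal ';' -> add ';' (already in the set)
  A -> y z : A does not occur in the body -> contributes nothing
FOLLOW(A) = {;, a, c, $}
Count: 4

4


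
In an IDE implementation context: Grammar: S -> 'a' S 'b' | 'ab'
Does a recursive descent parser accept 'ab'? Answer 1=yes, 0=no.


Grammar accepts strings of the form a^n b^n (n >= 1)
Word: 'ab'
Counting: 1 a's and 1 b's
Check: 1 == 1? Yes
Derivation (S -> aSb applied 0 time(s), then S -> ab): S => ab
Accepted

1


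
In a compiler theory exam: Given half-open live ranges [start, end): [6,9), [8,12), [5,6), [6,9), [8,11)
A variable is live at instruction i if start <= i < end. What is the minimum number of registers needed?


Live ranges:
  Var0: [6, 9)
  Var1: [8, 12)
  Var2: [5, 6)
  Var3: [6, 9)
  Var4: [8, 11)
Sweep-line events (position, delta, active):
  pos=5 start -> active=1
  pos=6 end -> active=0
  pos=6 start -> active=1
  pos=6 start -> active=2
  pos=8 start -> active=3
  pos=8 start -> active=4
  pos=9 end -> active=3
  pos=9 end -> active=2
  pos=11 end -> active=1
  pos=12 end -> active=0
Maximum simultaneous active: 4
Minimum registers needed: 4

4


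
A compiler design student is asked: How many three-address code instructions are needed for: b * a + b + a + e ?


Expression: b * a + b + a + e
Generating three-address code (respecting * over +/- precedence):
  Instruction 1: t1 = b * a
  Instruction 2: t2 = t1 + b
  Instruction 3: t3 = t2 + a
  Instruction 4: t4 = t3 + e
Total instructions: 4

4


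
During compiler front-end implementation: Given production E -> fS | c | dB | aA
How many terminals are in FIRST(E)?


Production: E -> fS | c | dB | aA
Examining each alternative for leading terminals:
  E -> fS : first terminal = 'f'
  E -> c : first terminal = 'c'
  E -> dB : first terminal = 'd'
  E -> aA : first terminal = 'a'
FIRST(E) = {a, c, d, f}
Count: 4

4


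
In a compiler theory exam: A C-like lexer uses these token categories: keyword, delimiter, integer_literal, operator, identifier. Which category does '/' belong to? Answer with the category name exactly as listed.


Token: '/'
Checking categories:
  identifier: no
  integer_literal: no
  operator: YES
  keyword: no
  delimiter: no
Category: operator

operator


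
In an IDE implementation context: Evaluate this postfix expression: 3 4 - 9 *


Processing tokens left to right:
Push 3, Push 4
Pop 3 and 4, compute 3 - 4 = -1, push -1
Push 9
Pop -1 and 9, compute -1 * 9 = -9, push -9
Stack result: -9

-9


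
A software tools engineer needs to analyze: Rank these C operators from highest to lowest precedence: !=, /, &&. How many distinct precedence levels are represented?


Looking up precedence for each operator:
  != -> precedence 3
  / -> precedence 6
  && -> precedence 2
Sorted highest to lowest: /, !=, &&
Distinct precedence values: [6, 3, 2]
Number of distinct levels: 3

3


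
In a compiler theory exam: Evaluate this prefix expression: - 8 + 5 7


Parsing prefix expression: - 8 + 5 7
Step 1: Innermost operation '+ 5 7'
  5 + 7 = 12
Step 2: Outer operation '- 8 [12]'
  8 - 12 = -4

-4


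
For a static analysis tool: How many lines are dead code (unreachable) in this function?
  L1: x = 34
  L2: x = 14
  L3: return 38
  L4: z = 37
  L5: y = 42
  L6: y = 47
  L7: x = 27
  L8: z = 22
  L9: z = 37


Analyzing control flow:
  L1: reachable (before return)
  L2: reachable (before return)
  L3: reachable (return statement)
  L4: DEAD (after return at L3)
  L5: DEAD (after return at L3)
  L6: DEAD (after return at L3)
  L7: DEAD (after return at L3)
  L8: DEAD (after return at L3)
  L9: DEAD (after return at L3)
Return at L3, total lines = 9
Dead lines: L4 through L9
Count: 6

6


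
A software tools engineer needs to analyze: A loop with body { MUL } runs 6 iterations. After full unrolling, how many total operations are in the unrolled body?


Loop body operations: MUL (1 op per iteration)
Unrolling 6 iterations:
  Iteration 1: MUL (1 ops)
  Iteration 2: MUL (1 ops)
  Iteration 3: MUL (1 ops)
  Iteration 4: MUL (1 ops)
  Iteration 5: MUL (1 ops)
  Iteration 6: MUL (1 ops)
Total: 6 iterations * 1 ops/iter = 6 operations

6


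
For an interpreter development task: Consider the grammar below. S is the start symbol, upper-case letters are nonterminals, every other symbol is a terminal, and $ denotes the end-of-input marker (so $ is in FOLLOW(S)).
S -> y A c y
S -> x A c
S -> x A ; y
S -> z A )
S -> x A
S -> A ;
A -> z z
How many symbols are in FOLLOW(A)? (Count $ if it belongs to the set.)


S is the start symbol and does not occur in any rule body, so FOLLOW(S) = {$}.
Examining every occurrence of A in a rule body:
  S -> y A c y : A is followed by terminal 'c' -> add 'c'
  S -> x A c : A is followed by terminal 'c' -> add 'c' (already in the set)
  S -> x A ; y : A is followed by terminal ';' -> add ';'
  S -> z A ) : A is followed by terminal ')' -> add ')'
  S -> x A : A is at the right end -> add FOLLOW(S) = {$}
  S -> A ; : A is followed by terminal ';' -> add ';' (already in the set)
  A -> z z : A does not occur in the body -> contributes nothing
FOLLOW(A) = {), ;, c, $}
Count: 4

4


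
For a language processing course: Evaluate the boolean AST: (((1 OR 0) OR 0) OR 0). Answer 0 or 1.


Step 1: Evaluate inner node
  1 OR 0 = 1
Step 2: Evaluate next node
  1 OR 0 = 1
Step 3: Evaluate root node
  1 OR 0 = 1

1


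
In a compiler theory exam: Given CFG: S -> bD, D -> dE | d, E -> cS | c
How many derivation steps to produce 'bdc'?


Grammar: S -> bD, D -> dE | d, E -> cS | c
Deriving 'bdc':
Step 1: S -> bD => bD
Step 2: D -> dE => bdE
Step 3: E -> c => bdc
Total derivation steps: 3

3


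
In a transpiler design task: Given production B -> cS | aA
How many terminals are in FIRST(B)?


Production: B -> cS | aA
Examining each alternative for leading terminals:
  B -> cS : first terminal = 'c'
  B -> aA : first terminal = 'a'
FIRST(B) = {a, c}
Count: 2

2


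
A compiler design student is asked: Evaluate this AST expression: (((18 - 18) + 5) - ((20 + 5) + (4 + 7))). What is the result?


Expression: (((18 - 18) + 5) - ((20 + 5) + (4 + 7)))
Evaluating step by step:
  18 - 18 = 0
  0 + 5 = 5
  20 + 5 = 25
  4 + 7 = 11
  25 + 11 = 36
  5 - 36 = -31
Result: -31

-31


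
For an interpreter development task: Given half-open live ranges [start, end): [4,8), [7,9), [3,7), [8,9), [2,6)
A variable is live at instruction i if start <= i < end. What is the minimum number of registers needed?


Live ranges:
  Var0: [4, 8)
  Var1: [7, 9)
  Var2: [3, 7)
  Var3: [8, 9)
  Var4: [2, 6)
Sweep-line events (position, delta, active):
  pos=2 start -> active=1
  pos=3 start -> active=2
  pos=4 start -> active=3
  pos=6 end -> active=2
  pos=7 end -> active=1
  pos=7 start -> active=2
  pos=8 end -> active=1
  pos=8 start -> active=2
  pos=9 end -> active=1
  pos=9 end -> active=0
Maximum simultaneous active: 3
Minimum registers needed: 3

3


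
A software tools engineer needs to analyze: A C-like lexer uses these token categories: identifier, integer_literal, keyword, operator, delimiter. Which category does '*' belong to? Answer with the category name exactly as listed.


Token: '*'
Checking categories:
  identifier: no
  integer_literal: no
  operator: YES
  keyword: no
  delimiter: no
Category: operator

operator


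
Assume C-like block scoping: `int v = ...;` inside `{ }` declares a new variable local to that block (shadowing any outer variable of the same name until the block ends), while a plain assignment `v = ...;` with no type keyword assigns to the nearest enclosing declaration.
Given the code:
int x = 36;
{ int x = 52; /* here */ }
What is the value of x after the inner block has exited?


Analyzing scoping rules:
Outer scope: declares x = 36
Inner block: 'int x = 52;' declares a NEW x that shadows the outer one
When the block exits the inner x goes out of scope; the outer x was never modified -> 36
Result: 36

36


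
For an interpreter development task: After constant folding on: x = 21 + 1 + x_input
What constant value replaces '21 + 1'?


Identifying constant sub-expression:
  Original: x = 21 + 1 + x_input
  21 and 1 are both compile-time constants
  Evaluating: 21 + 1 = 22
  After folding: x = 22 + x_input

22


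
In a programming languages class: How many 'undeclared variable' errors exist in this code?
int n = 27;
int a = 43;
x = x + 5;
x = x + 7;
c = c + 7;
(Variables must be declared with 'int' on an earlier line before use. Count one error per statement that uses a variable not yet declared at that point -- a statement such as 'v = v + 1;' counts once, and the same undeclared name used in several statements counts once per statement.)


Scanning code line by line:
  Line 1: declare 'n' -> declared = ['n']
  Line 2: declare 'a' -> declared = ['a', 'n']
  Line 3: use 'x' -> ERROR (undeclared)
  Line 4: use 'x' -> ERROR (undeclared)
  Line 5: use 'c' -> ERROR (undeclared)
Total undeclared variable errors: 3

3


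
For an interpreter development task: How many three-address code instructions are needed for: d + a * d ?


Expression: d + a * d
Generating three-address code (respecting * over +/- precedence):
  Instruction 1: t1 = a * d
  Instruction 2: t2 = d + t1
Total instructions: 2

2


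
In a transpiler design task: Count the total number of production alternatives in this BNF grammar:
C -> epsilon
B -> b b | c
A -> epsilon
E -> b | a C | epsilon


Counting alternatives per rule:
  C: 1 alternative(s)
  B: 2 alternative(s)
  A: 1 alternative(s)
  E: 3 alternative(s)
Sum: 1 + 2 + 1 + 3 = 7

7


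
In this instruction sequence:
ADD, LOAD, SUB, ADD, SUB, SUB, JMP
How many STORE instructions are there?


Scanning instruction sequence for STORE:
  Position 1: ADD
  Position 2: LOAD
  Position 3: SUB
  Position 4: ADD
  Position 5: SUB
  Position 6: SUB
  Position 7: JMP
Matches at positions: []
Total STORE count: 0

0


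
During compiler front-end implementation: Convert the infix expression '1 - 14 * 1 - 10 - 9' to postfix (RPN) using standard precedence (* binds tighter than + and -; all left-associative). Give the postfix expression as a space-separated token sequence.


Applying the shunting-yard algorithm:
  Operand 1 -> output
  Push '-' onto operator stack -> op-stack: [-]
  Operand 14 -> output
  Push '*' onto operator stack -> op-stack: [-, *]
  Operand 1 -> output
  See '-' (prec 1); top '*' (prec 2) >= it -> pop '*' to output
  See '-' (prec 1); top '-' (prec 1) >= it -> pop '-' to output
  Push '-' onto operator stack -> op-stack: [-]
  Operand 10 -> output
  See '-' (prec 1); top '-' (prec 1) >= it -> pop '-' to output
  Push '-' onto operator stack -> op-stack: [-]
  Operand 9 -> output
  End of input: pop '-' to output
Postfix result: 1 14 1 * - 10 - 9 -

1 14 1 * - 10 - 9 -


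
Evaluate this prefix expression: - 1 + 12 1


Parsing prefix expression: - 1 + 12 1
Step 1: Innermost operation '+ 12 1'
  12 + 1 = 13
Step 2: Outer operation '- 1 [13]'
  1 - 13 = -12

-12


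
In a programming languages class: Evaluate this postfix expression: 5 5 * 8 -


Processing tokens left to right:
Push 5, Push 5
Pop 5 and 5, compute 5 * 5 = 25, push 25
Push 8
Pop 25 and 8, compute 25 - 8 = 17, push 17
Stack result: 17

17


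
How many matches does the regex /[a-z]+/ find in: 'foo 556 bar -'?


Pattern: /[a-z]+/ (identifiers)
Input: 'foo 556 bar -'
Scanning for matches:
  Match 1: 'foo'
  Match 2: 'bar'
Total matches: 2

2


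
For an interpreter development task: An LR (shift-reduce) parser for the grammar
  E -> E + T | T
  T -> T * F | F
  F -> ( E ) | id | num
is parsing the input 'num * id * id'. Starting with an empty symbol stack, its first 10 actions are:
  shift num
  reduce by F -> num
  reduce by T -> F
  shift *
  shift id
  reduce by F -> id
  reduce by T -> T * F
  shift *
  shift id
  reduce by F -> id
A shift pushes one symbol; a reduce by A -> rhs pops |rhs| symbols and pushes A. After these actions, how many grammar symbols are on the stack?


Tracking the symbol stack through each action:
  Action 1: shift 'num' : push -> stack = [num] (size 1)
  Action 2: reduce by F -> num : pop 1, push F -> stack = [F] (size 1)
  Action 3: reduce by T -> F : pop 1, push T -> stack = [T] (size 1)
  Action 4: shift '*' : push -> stack = [T, *] (size 2)
  Action 5: shift 'id' : push -> stack = [T, *, id] (size 3)
  Action 6: reduce by F -> id : pop 1, push F -> stack = [T, *, F] (size 3)
  Action 7: reduce by T -> T * F : pop 3, push T -> stack = [T] (size 1)
  Action 8: shift '*' : push -> stack = [T, *] (size 2)
  Action 9: shift 'id' : push -> stack = [T, *, id] (size 3)
  Action 10: reduce by F -> id : pop 1, push F -> stack = [T, *, F] (size 3)
Final stack size: 3

3


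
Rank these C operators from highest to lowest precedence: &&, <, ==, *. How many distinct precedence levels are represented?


Looking up precedence for each operator:
  && -> precedence 2
  < -> precedence 4
  == -> precedence 3
  * -> precedence 6
Sorted highest to lowest: *, <, ==, &&
Distinct precedence values: [6, 4, 3, 2]
Number of distinct levels: 4

4


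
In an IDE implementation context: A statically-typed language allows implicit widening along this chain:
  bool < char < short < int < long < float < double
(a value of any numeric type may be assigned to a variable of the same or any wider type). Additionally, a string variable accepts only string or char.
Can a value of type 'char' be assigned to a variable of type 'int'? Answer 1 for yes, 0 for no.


Target variable type: int
Source value type: char
Numeric ranks: char=1, int=3
Widening allowed iff rank(source) <= rank(target): 1 <= 3? Yes
Result: 1

1


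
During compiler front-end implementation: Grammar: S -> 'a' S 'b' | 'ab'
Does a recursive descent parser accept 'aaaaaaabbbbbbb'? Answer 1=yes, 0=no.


Grammar accepts strings of the form a^n b^n (n >= 1)
Word: 'aaaaaaabbbbbbb'
Counting: 7 a's and 7 b's
Check: 7 == 7? Yes
Derivation (S -> aSb applied 6 time(s), then S -> ab): S => aSb => aaSbb => aaaSbbb => aaaaSbbbb => aaaaaSbbbbb => aaaaaaSbbbbbb => aaaaaaabbbbbbb
Accepted

1


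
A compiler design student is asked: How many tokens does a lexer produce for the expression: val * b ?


Scanning 'val * b'
Token 1: 'val' -> identifier
Token 2: '*' -> operator
Token 3: 'b' -> identifier
Total tokens: 3

3


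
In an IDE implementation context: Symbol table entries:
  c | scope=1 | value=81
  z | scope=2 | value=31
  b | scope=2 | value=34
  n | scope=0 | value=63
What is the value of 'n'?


Searching symbol table for 'n':
  c | scope=1 | value=81
  z | scope=2 | value=31
  b | scope=2 | value=34
  n | scope=0 | value=63 <- MATCH
Found 'n' at scope 0 with value 63

63


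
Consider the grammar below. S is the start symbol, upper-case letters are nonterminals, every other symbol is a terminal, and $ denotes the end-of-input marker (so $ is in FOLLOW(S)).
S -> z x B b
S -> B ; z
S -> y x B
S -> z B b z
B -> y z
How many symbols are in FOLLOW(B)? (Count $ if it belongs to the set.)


S is the start symbol and does not occur in any rule body, so FOLLOW(S) = {$}.
Examining every occurrence of B in a rule body:
  S -> z x B b : B is followed by terminal 'b' -> add 'b'
  S -> B ; z : B is followed by terminal ';' -> add ';'
  S -> y x B : B is at the right end -> add FOLLOW(S) = {$}
  S -> z B b z : B is followed by terminal 'b' -> add 'b' (already in the set)
  B -> y z : B does not occur in the body -> contributes nothing
FOLLOW(B) = {;, b, $}
Count: 3

3


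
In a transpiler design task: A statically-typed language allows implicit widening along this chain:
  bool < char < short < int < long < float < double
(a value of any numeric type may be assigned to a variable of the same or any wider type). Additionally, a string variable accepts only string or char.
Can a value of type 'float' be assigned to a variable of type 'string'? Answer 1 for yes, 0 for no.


Target variable type: string
Source value type: float
Rule: string accepts only {string, char}
  source 'float' in {string, char}? No
Result: 0

0


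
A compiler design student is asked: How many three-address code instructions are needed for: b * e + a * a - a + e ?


Expression: b * e + a * a - a + e
Generating three-address code (respecting * over +/- precedence):
  Instruction 1: t1 = b * e
  Instruction 2: t2 = a * a
  Instruction 3: t3 = t1 + t2
  Instruction 4: t4 = t3 - a
  Instruction 5: t5 = t4 + e
Total instructions: 5

5


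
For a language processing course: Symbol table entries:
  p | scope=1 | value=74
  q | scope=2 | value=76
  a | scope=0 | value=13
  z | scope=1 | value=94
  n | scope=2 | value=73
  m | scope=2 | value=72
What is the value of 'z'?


Searching symbol table for 'z':
  p | scope=1 | value=74
  q | scope=2 | value=76
  a | scope=0 | value=13
  z | scope=1 | value=94 <- MATCH
  n | scope=2 | value=73
  m | scope=2 | value=72
Found 'z' at scope 1 with value 94

94


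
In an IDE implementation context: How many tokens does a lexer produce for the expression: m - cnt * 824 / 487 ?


Scanning 'm - cnt * 824 / 487'
Token 1: 'm' -> identifier
Token 2: '-' -> operator
Token 3: 'cnt' -> identifier
Token 4: '*' -> operator
Token 5: '824' -> integer_literal
Token 6: '/' -> operator
Token 7: '487' -> integer_literal
Total tokens: 7

7


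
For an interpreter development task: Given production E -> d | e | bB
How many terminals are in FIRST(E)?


Production: E -> d | e | bB
Examining each alternative for leading terminals:
  E -> d : first terminal = 'd'
  E -> e : first terminal = 'e'
  E -> bB : first terminal = 'b'
FIRST(E) = {b, d, e}
Count: 3

3


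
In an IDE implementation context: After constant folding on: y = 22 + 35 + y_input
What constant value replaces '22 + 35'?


Identifying constant sub-expression:
  Original: y = 22 + 35 + y_input
  22 and 35 are both compile-time constants
  Evaluating: 22 + 35 = 57
  After folding: y = 57 + y_input

57


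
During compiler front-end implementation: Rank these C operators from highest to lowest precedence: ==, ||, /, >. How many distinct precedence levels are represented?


Looking up precedence for each operator:
  == -> precedence 3
  || -> precedence 1
  / -> precedence 6
  > -> precedence 4
Sorted highest to lowest: /, >, ==, ||
Distinct precedence values: [6, 4, 3, 1]
Number of distinct levels: 4

4


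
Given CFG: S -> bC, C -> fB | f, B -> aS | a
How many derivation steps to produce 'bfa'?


Grammar: S -> bC, C -> fB | f, B -> aS | a
Deriving 'bfa':
Step 1: S -> bC => bC
Step 2: C -> fB => bfB
Step 3: B -> a => bfa
Total derivation steps: 3

3


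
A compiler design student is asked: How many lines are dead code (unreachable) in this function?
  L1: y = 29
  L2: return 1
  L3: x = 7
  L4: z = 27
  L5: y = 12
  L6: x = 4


Analyzing control flow:
  L1: reachable (before return)
  L2: reachable (return statement)
  L3: DEAD (after return at L2)
  L4: DEAD (after return at L2)
  L5: DEAD (after return at L2)
  L6: DEAD (after return at L2)
Return at L2, total lines = 6
Dead lines: L3 through L6
Count: 4

4


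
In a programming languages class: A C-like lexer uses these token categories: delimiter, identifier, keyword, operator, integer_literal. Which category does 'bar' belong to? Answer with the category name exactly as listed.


Token: 'bar'
Checking categories:
  identifier: YES
  integer_literal: no
  operator: no
  keyword: no
  delimiter: no
Category: identifier

identifier


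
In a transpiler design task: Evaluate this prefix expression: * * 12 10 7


Parsing prefix expression: * * 12 10 7
Step 1: Innermost operation '* 12 10'
  12 * 10 = 120
Step 2: Outer operation '* [120] 7'
  120 * 7 = 840

840


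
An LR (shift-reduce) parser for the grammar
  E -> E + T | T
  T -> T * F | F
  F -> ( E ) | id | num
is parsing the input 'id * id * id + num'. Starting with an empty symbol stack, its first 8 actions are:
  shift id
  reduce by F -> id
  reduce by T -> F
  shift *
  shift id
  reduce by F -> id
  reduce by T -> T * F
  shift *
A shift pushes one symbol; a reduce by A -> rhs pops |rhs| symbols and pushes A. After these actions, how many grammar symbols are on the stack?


Tracking the symbol stack through each action:
  Action 1: shift 'id' : push -> stack = [id] (size 1)
  Action 2: reduce by F -> id : pop 1, push F -> stack = [F] (size 1)
  Action 3: reduce by T -> F : pop 1, push T -> stack = [T] (size 1)
  Action 4: shift '*' : push -> stack = [T, *] (size 2)
  Action 5: shift 'id' : push -> stack = [T, *, id] (size 3)
  Action 6: reduce by F -> id : pop 1, push F -> stack = [T, *, F] (size 3)
  Action 7: reduce by T -> T * F : pop 3, push T -> stack = [T] (size 1)
  Action 8: shift '*' : push -> stack = [T, *] (size 2)
Final stack size: 2

2


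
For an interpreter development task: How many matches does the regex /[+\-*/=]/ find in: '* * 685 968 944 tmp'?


Pattern: /[+\-*/=]/ (operators)
Input: '* * 685 968 944 tmp'
Scanning for matches:
  Match 1: '*'
  Match 2: '*'
Total matches: 2

2


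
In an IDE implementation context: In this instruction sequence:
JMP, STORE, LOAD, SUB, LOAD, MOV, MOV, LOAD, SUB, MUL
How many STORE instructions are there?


Scanning instruction sequence for STORE:
  Position 1: JMP
  Position 2: STORE <- MATCH
  Position 3: LOAD
  Position 4: SUB
  Position 5: LOAD
  Position 6: MOV
  Position 7: MOV
  Position 8: LOAD
  Position 9: SUB
  Position 10: MUL
Matches at positions: [2]
Total STORE count: 1

1


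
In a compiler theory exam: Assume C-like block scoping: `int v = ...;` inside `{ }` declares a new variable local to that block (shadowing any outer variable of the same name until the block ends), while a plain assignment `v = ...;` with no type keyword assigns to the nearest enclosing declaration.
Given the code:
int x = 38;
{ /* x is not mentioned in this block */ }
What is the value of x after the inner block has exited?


Analyzing scoping rules:
Outer scope: declares x = 38
Inner block: x is neither redeclared nor assigned -> unchanged
After the block -> 38
Result: 38

38


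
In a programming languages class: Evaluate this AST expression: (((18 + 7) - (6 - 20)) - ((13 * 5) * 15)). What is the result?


Expression: (((18 + 7) - (6 - 20)) - ((13 * 5) * 15))
Evaluating step by step:
  18 + 7 = 25
  6 - 20 = -14
  25 - -14 = 39
  13 * 5 = 65
  65 * 15 = 975
  39 - 975 = -936
Result: -936

-936


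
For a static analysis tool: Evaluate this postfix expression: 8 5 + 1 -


Processing tokens left to right:
Push 8, Push 5
Pop 8 and 5, compute 8 + 5 = 13, push 13
Push 1
Pop 13 and 1, compute 13 - 1 = 12, push 12
Stack result: 12

12


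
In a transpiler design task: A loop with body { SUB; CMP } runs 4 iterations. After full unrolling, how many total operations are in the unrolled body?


Loop body operations: SUB, CMP (2 ops per iteration)
Unrolling 4 iterations:
  Iteration 1: SUB, CMP (2 ops)
  Iteration 2: SUB, CMP (2 ops)
  Iteration 3: SUB, CMP (2 ops)
  Iteration 4: SUB, CMP (2 ops)
Total: 4 iterations * 2 ops/iter = 8 operations

8


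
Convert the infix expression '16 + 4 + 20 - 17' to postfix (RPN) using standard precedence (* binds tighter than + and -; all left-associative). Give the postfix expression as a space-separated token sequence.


Applying the shunting-yard algorithm:
  Operand 16 -> output
  Push '+' onto operator stack -> op-stack: [+]
  Operand 4 -> output
  See '+' (prec 1); top '+' (prec 1) >= it -> pop '+' to output
  Push '+' onto operator stack -> op-stack: [+]
  Operand 20 -> output
  See '-' (prec 1); top '+' (prec 1) >= it -> pop '+' to output
  Push '-' onto operator stack -> op-stack: [-]
  Operand 17 -> output
  End of input: pop '-' to output
Postfix result: 16 4 + 20 + 17 -

16 4 + 20 + 17 -


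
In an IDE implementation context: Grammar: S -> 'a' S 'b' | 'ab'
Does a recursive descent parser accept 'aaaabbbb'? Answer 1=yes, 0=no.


Grammar accepts strings of the form a^n b^n (n >= 1)
Word: 'aaaabbbb'
Counting: 4 a's and 4 b's
Check: 4 == 4? Yes
Derivation (S -> aSb applied 3 time(s), then S -> ab): S => aSb => aaSbb => aaaSbbb => aaaabbbb
Accepted

1


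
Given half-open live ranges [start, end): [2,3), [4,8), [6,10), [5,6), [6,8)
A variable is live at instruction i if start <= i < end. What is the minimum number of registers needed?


Live ranges:
  Var0: [2, 3)
  Var1: [4, 8)
  Var2: [6, 10)
  Var3: [5, 6)
  Var4: [6, 8)
Sweep-line events (position, delta, active):
  pos=2 start -> active=1
  pos=3 end -> active=0
  pos=4 start -> active=1
  pos=5 start -> active=2
  pos=6 end -> active=1
  pos=6 start -> active=2
  pos=6 start -> active=3
  pos=8 end -> active=2
  pos=8 end -> active=1
  pos=10 end -> active=0
Maximum simultaneous active: 3
Minimum registers needed: 3

3


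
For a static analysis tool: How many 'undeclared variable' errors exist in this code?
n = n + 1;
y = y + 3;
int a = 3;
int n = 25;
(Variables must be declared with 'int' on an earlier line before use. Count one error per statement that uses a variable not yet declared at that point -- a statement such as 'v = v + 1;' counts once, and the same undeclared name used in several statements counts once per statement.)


Scanning code line by line:
  Line 1: use 'n' -> ERROR (undeclared)
  Line 2: use 'y' -> ERROR (undeclared)
  Line 3: declare 'a' -> declared = ['a']
  Line 4: declare 'n' -> declared = ['a', 'n']
Total undeclared variable errors: 2

2


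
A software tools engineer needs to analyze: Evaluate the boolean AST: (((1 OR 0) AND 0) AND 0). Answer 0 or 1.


Step 1: Evaluate inner node
  1 OR 0 = 1
Step 2: Evaluate next node
  1 AND 0 = 0
Step 3: Evaluate root node
  0 AND 0 = 0

0


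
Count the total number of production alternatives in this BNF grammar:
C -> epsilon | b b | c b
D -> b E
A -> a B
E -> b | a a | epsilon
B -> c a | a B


Counting alternatives per rule:
  C: 3 alternative(s)
  D: 1 alternative(s)
  A: 1 alternative(s)
  E: 3 alternative(s)
  B: 2 alternative(s)
Sum: 3 + 1 + 1 + 3 + 2 = 10

10


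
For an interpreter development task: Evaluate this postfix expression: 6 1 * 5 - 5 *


Processing tokens left to right:
Push 6, Push 1
Pop 6 and 1, compute 6 * 1 = 6, push 6
Push 5
Pop 6 and 5, compute 6 - 5 = 1, push 1
Push 5
Pop 1 and 5, compute 1 * 5 = 5, push 5
Stack result: 5

5


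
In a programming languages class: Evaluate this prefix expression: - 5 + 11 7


Parsing prefix expression: - 5 + 11 7
Step 1: Innermost operation '+ 11 7'
  11 + 7 = 18
Step 2: Outer operation '- 5 [18]'
  5 - 18 = -13

-13


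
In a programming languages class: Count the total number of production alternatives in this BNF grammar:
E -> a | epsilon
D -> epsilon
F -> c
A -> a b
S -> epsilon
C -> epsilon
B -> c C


Counting alternatives per rule:
  E: 2 alternative(s)
  D: 1 alternative(s)
  F: 1 alternative(s)
  A: 1 alternative(s)
  S: 1 alternative(s)
  C: 1 alternative(s)
  B: 1 alternative(s)
Sum: 2 + 1 + 1 + 1 + 1 + 1 + 1 = 8

8


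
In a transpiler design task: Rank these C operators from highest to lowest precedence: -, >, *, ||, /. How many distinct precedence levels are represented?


Looking up precedence for each operator:
  - -> precedence 5
  > -> precedence 4
  * -> precedence 6
  || -> precedence 1
  / -> precedence 6
Sorted highest to lowest: *, /, -, >, ||
Distinct precedence values: [6, 5, 4, 1]
Number of distinct levels: 4

4


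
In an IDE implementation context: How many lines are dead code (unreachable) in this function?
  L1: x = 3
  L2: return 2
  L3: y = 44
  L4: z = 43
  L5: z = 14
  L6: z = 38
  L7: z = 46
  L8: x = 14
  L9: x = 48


Analyzing control flow:
  L1: reachable (before return)
  L2: reachable (return statement)
  L3: DEAD (after return at L2)
  L4: DEAD (after return at L2)
  L5: DEAD (after return at L2)
  L6: DEAD (after return at L2)
  L7: DEAD (after return at L2)
  L8: DEAD (after return at L2)
  L9: DEAD (after return at L2)
Return at L2, total lines = 9
Dead lines: L3 through L9
Count: 7

7


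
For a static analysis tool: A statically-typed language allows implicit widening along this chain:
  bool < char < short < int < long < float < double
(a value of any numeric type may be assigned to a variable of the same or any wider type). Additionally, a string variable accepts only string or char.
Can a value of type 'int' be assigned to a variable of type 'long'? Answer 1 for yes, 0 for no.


Target variable type: long
Source value type: int
Numeric ranks: int=3, long=4
Widening allowed iff rank(source) <= rank(target): 3 <= 4? Yes
Result: 1

1


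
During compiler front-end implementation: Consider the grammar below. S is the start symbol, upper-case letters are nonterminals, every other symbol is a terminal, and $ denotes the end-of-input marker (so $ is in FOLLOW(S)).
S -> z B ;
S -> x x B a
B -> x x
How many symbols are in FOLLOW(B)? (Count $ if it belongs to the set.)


S is the start symbol and does not occur in any rule body, so FOLLOW(S) = {$}.
Examining every occurrence of B in a rule body:
  S -> z B ; : B is followed by terminal ';' -> add ';'
  S -> x x B a : B is followed by terminal 'a' -> add 'a'
  B -> x x : B does not occur in the body -> contributes nothing
FOLLOW(B) = {;, a}
Count: 2

2


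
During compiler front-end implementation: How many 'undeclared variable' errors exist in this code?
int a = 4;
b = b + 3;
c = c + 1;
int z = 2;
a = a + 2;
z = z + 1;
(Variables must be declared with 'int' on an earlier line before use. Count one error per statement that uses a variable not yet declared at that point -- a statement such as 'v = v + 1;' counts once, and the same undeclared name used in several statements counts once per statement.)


Scanning code line by line:
  Line 1: declare 'a' -> declared = ['a']
  Line 2: use 'b' -> ERROR (undeclared)
  Line 3: use 'c' -> ERROR (undeclared)
  Line 4: declare 'z' -> declared = ['a', 'z']
  Line 5: use 'a' -> OK (declared)
  Line 6: use 'z' -> OK (declared)
Total undeclared variable errors: 2

2


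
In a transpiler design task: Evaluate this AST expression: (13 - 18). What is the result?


Expression: (13 - 18)
Evaluating step by step:
  13 - 18 = -5
Result: -5

-5


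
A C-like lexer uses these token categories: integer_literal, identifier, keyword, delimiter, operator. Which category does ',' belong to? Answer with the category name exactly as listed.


Token: ','
Checking categories:
  identifier: no
  integer_literal: no
  operator: no
  keyword: no
  delimiter: YES
Category: delimiter

delimiter


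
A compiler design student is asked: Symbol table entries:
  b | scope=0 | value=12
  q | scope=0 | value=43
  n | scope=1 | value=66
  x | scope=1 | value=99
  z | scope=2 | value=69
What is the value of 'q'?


Searching symbol table for 'q':
  b | scope=0 | value=12
  q | scope=0 | value=43 <- MATCH
  n | scope=1 | value=66
  x | scope=1 | value=99
  z | scope=2 | value=69
Found 'q' at scope 0 with value 43

43


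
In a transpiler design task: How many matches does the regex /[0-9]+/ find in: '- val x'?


Pattern: /[0-9]+/ (int literals)
Input: '- val x'
Scanning for matches:
Total matches: 0

0


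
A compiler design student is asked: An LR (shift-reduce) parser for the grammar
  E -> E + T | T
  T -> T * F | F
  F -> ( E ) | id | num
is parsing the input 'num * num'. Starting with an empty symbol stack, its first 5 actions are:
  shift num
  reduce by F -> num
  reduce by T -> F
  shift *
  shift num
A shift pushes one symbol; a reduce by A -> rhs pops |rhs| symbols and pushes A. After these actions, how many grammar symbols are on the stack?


Tracking the symbol stack through each action:
  Action 1: shift 'num' : push -> stack = [num] (size 1)
  Action 2: reduce by F -> num : pop 1, push F -> stack = [F] (size 1)
  Action 3: reduce by T -> F : pop 1, push T -> stack = [T] (size 1)
  Action 4: shift '*' : push -> stack = [T, *] (size 2)
  Action 5: shift 'num' : push -> stack = [T, *, num] (size 3)
Final stack size: 3

3


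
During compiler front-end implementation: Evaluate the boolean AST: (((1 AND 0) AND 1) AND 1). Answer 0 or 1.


Step 1: Evaluate inner node
  1 AND 0 = 0
Step 2: Evaluate next node
  0 AND 1 = 0
Step 3: Evaluate root node
  0 AND 1 = 0

0


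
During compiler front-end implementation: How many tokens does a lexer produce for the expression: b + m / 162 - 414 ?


Scanning 'b + m / 162 - 414'
Token 1: 'b' -> identifier
Token 2: '+' -> operator
Token 3: 'm' -> identifier
Token 4: '/' -> operator
Token 5: '162' -> integer_literal
Token 6: '-' -> operator
Token 7: '414' -> integer_literal
Total tokens: 7

7
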